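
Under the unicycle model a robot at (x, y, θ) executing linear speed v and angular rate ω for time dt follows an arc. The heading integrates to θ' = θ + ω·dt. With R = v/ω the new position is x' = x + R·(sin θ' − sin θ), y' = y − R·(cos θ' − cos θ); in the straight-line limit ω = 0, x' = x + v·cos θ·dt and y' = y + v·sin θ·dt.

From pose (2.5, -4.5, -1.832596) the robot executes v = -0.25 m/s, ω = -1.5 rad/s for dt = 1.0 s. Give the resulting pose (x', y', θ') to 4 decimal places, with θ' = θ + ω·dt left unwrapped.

θ' = -1.8326 + -1.5·1.0 = -3.3326
R = v/ω = -0.25/-1.5 = 0.1667
x' = 2.5 + 0.1667·(sin -3.3326 − sin -1.8326) = 2.6926
y' = -4.5 − 0.1667·(cos -3.3326 − cos -1.8326) = -4.3795

(2.6926, -4.3795, -3.3326)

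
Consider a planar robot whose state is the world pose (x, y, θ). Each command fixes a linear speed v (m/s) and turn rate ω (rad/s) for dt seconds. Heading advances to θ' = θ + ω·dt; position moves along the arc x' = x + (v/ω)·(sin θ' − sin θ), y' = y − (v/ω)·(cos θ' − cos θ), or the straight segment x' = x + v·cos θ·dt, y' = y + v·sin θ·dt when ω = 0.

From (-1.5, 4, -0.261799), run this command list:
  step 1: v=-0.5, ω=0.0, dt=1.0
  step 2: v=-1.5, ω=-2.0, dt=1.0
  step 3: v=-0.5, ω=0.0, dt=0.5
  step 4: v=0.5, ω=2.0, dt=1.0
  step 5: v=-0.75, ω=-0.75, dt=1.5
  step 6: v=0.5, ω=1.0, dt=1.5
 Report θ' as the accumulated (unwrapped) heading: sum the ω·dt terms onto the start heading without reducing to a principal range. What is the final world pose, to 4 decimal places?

step 1: θ'=-0.2618 (straight) → pose (-1.9830, 4.1294, -0.2618)
step 2: θ'=-2.2618 (R=0.7500) → pose (-2.3668, 5.3318, -2.2618)
step 3: θ'=-2.2618 (straight) → pose (-2.2075, 5.5245, -2.2618)
step 4: θ'=-0.2618 (R=0.2500) → pose (-2.0795, 5.1237, -0.2618)
step 5: θ'=-1.3868 (R=1.0000) → pose (-2.8038, 5.9066, -1.3868)
step 6: θ'=0.1132 (R=0.5000) → pose (-2.2558, 5.5013, 0.1132)

(-2.2558, 5.5013, 0.1132)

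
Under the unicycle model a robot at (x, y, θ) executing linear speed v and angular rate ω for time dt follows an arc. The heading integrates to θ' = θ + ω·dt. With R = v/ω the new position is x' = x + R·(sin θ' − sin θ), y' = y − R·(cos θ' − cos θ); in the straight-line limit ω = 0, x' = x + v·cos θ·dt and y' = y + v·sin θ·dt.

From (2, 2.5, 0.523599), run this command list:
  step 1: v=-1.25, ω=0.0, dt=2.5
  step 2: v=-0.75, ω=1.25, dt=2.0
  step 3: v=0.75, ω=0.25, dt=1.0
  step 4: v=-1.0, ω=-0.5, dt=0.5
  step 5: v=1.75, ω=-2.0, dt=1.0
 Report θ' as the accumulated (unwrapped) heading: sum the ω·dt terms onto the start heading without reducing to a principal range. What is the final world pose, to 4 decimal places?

(-1.3705, 1.1445, 1.0236)

step 1: θ'=0.5236 (straight) → pose (-0.7063, 0.9375, 0.5236)
step 2: θ'=3.0236 (R=-0.6000) → pose (-0.4770, -0.1779, 3.0236)
step 3: θ'=3.2736 (R=3.0000) → pose (-1.2250, -0.1832, 3.2736)
step 4: θ'=3.0236 (R=2.0000) → pose (-0.7263, -0.1797, 3.0236)
step 5: θ'=1.0236 (R=-0.8750) → pose (-1.3705, 1.1445, 1.0236)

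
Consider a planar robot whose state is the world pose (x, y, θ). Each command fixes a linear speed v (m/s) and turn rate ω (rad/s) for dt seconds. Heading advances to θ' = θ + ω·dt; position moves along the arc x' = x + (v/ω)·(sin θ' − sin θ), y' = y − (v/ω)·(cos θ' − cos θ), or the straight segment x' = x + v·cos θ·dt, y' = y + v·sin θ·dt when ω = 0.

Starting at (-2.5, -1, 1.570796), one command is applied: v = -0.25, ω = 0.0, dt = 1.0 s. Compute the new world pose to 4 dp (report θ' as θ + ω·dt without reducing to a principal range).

θ' = 1.5708 + 0.0·1.0 = 1.5708
ω = 0 → straight: x' = -2.5 + -0.25·cos(1.5708)·1.0 = -2.5000
y' = -1 + -0.25·sin(1.5708)·1.0 = -1.2500

(-2.5000, -1.2500, 1.5708)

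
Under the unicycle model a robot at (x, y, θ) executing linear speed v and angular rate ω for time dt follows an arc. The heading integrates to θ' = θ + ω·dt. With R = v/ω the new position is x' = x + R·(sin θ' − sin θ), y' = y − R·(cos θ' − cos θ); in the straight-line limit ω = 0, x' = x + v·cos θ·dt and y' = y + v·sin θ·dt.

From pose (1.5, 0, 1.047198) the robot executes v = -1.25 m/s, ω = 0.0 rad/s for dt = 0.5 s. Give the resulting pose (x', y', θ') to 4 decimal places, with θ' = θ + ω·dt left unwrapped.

(1.1875, -0.5413, 1.0472)

θ' = 1.0472 + 0.0·0.5 = 1.0472
ω = 0 → straight: x' = 1.5 + -1.25·cos(1.0472)·0.5 = 1.1875
y' = 0 + -1.25·sin(1.0472)·0.5 = -0.5413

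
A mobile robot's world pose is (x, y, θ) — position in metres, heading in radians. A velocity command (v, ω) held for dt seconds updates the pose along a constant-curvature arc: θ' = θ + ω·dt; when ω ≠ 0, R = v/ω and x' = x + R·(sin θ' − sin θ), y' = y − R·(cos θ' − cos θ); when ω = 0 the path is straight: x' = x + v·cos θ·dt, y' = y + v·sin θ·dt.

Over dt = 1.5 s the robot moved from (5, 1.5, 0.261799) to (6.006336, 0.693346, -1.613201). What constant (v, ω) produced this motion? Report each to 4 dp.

Δθ = -1.613201 − 0.261799 = -1.875000
ω = Δθ/dt = -1.875000/1.5 = -1.2500
R = Δx/(sin θ' − sin θ) = -0.8000
v = R·ω = -0.8000·-1.2500 = 1.0000

v = 1.0000, ω = -1.2500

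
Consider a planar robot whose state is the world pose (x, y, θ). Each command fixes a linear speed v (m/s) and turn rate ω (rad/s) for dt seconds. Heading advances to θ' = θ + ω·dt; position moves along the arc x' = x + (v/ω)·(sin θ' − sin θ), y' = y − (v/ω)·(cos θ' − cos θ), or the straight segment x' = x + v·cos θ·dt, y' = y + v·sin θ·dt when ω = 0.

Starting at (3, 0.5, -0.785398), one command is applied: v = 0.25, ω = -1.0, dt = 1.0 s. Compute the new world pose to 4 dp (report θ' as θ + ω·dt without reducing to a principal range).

θ' = -0.7854 + -1.0·1.0 = -1.7854
R = v/ω = 0.25/-1.0 = -0.2500
x' = 3 + -0.2500·(sin -1.7854 − sin -0.7854) = 3.0675
y' = 0.5 − -0.2500·(cos -1.7854 − cos -0.7854) = 0.2700

(3.0675, 0.2700, -1.7854)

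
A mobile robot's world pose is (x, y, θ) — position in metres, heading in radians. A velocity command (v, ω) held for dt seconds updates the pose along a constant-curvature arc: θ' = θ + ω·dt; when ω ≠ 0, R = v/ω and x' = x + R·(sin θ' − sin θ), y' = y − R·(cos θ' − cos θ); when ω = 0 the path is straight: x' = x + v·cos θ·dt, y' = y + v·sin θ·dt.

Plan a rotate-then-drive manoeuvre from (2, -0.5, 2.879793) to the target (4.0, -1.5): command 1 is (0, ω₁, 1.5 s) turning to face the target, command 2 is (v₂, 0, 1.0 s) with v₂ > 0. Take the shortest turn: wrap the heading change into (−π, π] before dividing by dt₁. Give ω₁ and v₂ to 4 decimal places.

heading to target = atan2(-1.5−-0.5, 4−2) = -0.4636
Δθ = wrap(-0.4636 − 2.8798) = 2.9397; ω₁ = Δθ/dt₁ = 1.9598
distance = √((4−2)² + (-1.5−-0.5)²) = 2.2361; v₂ = distance/dt₂ = 2.2361

ω₁ = 1.9598, v₂ = 2.2361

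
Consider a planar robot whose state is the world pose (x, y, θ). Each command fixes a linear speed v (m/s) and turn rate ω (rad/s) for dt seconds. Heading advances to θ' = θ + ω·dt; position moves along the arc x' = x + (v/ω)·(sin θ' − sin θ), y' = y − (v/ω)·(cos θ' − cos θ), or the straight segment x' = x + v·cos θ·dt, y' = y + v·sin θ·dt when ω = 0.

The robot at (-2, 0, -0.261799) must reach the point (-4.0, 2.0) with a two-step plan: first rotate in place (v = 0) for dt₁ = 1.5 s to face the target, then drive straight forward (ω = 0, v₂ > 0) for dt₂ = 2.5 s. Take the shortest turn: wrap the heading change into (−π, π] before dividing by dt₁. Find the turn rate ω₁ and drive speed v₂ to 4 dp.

ω₁ = 1.7453, v₂ = 1.1314

heading to target = atan2(2−0, -4−-2) = 2.3562
Δθ = wrap(2.3562 − -0.2618) = 2.6180; ω₁ = Δθ/dt₁ = 1.7453
distance = √((-4−-2)² + (2−0)²) = 2.8284; v₂ = distance/dt₂ = 1.1314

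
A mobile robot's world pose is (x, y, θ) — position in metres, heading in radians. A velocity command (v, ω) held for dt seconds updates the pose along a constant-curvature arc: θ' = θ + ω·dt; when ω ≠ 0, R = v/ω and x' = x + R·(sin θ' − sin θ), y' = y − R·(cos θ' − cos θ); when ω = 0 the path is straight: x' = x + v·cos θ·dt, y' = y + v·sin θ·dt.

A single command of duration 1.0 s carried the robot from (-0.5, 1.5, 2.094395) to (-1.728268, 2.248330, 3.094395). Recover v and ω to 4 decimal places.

v = 1.5000, ω = 1.0000

Δθ = 3.094395 − 2.094395 = 1.000000
ω = Δθ/dt = 1.000000/1.0 = 1.0000
R = Δx/(sin θ' − sin θ) = 1.5000
v = R·ω = 1.5000·1.0000 = 1.5000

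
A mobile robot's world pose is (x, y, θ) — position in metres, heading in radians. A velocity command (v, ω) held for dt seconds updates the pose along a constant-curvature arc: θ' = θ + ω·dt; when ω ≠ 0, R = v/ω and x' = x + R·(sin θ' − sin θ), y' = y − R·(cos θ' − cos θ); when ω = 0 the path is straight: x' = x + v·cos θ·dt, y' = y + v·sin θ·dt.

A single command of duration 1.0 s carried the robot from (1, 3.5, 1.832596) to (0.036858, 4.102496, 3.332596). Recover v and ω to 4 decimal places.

v = 1.2500, ω = 1.5000

Δθ = 3.332596 − 1.832596 = 1.500000
ω = Δθ/dt = 1.500000/1.0 = 1.5000
R = Δx/(sin θ' − sin θ) = 0.8333
v = R·ω = 0.8333·1.5000 = 1.2500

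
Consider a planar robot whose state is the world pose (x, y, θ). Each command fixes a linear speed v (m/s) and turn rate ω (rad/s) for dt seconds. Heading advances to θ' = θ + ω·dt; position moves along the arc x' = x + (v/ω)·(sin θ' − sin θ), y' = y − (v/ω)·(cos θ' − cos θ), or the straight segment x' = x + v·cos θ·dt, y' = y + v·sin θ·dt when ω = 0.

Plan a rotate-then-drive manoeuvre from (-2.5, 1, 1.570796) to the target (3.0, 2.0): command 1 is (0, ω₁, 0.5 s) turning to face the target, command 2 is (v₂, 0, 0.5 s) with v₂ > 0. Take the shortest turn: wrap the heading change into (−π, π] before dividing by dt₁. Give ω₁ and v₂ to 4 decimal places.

heading to target = atan2(2−1, 3−-2.5) = 0.1799
Δθ = wrap(0.1799 − 1.5708) = -1.3909; ω₁ = Δθ/dt₁ = -2.7819
distance = √((3−-2.5)² + (2−1)²) = 5.5902; v₂ = distance/dt₂ = 11.1803

ω₁ = -2.7819, v₂ = 11.1803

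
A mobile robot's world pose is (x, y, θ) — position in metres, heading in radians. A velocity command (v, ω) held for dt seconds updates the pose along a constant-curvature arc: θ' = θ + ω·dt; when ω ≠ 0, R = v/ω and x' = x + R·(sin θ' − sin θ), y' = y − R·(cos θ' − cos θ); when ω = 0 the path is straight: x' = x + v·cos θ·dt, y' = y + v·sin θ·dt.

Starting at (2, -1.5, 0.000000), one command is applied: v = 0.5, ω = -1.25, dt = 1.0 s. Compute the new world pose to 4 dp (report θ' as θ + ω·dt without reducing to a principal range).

(2.3796, -1.7739, -1.2500)

θ' = 0.0000 + -1.25·1.0 = -1.2500
R = v/ω = 0.5/-1.25 = -0.4000
x' = 2 + -0.4000·(sin -1.2500 − sin 0.0000) = 2.3796
y' = -1.5 − -0.4000·(cos -1.2500 − cos 0.0000) = -1.7739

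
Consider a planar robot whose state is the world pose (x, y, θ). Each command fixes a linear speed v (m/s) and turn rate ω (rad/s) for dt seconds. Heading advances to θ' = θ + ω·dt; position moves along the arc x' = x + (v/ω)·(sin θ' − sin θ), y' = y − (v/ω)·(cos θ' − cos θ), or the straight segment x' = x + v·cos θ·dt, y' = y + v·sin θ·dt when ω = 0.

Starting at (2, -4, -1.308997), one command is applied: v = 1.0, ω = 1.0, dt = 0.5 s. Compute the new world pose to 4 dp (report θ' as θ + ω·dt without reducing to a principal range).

θ' = -1.3090 + 1.0·0.5 = -0.8090
R = v/ω = 1.0/1.0 = 1.0000
x' = 2 + 1.0000·(sin -0.8090 − sin -1.3090) = 2.2423
y' = -4 − 1.0000·(cos -0.8090 − cos -1.3090) = -4.4314

(2.2423, -4.4314, -0.8090)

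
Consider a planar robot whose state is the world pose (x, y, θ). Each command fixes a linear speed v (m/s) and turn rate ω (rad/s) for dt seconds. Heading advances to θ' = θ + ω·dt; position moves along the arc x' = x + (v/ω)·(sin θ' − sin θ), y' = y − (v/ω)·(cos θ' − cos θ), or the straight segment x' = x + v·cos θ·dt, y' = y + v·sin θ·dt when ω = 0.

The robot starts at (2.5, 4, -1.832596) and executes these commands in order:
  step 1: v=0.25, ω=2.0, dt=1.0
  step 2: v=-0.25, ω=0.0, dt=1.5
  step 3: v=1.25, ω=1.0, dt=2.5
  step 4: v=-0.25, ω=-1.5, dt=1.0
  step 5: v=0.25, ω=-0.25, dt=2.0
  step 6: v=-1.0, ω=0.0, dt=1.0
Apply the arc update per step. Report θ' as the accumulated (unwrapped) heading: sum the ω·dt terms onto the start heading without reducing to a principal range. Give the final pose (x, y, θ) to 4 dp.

(2.2268, 5.6868, 0.6674)

step 1: θ'=0.1674 (R=0.1250) → pose (2.6416, 3.8444, 0.1674)
step 2: θ'=0.1674 (straight) → pose (2.2718, 3.7819, 0.1674)
step 3: θ'=2.6674 (R=1.2500) → pose (2.6343, 6.1265, 2.6674)
step 4: θ'=1.1674 (R=0.1667) → pose (2.7115, 5.9128, 1.1674)
step 5: θ'=0.6674 (R=-1.0000) → pose (3.0123, 6.3057, 0.6674)
step 6: θ'=0.6674 (straight) → pose (2.2268, 5.6868, 0.6674)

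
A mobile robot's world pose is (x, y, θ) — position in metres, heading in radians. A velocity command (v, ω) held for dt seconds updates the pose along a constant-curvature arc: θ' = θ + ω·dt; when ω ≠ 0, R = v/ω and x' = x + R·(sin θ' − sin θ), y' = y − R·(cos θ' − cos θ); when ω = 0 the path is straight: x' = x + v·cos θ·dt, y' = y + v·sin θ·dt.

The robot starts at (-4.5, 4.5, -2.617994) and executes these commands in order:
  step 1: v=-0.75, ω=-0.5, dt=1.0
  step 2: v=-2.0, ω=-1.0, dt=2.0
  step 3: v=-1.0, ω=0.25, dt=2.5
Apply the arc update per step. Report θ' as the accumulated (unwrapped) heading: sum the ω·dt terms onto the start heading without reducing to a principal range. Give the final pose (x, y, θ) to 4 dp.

step 1: θ'=-3.1180 (R=1.5000) → pose (-3.7854, 4.7005, -3.1180)
step 2: θ'=-5.1180 (R=2.0000) → pose (-1.9005, 1.9120, -5.1180)
step 3: θ'=-4.4930 (R=-4.0000) → pose (-2.1291, -0.5369, -4.4930)

(-2.1291, -0.5369, -4.4930)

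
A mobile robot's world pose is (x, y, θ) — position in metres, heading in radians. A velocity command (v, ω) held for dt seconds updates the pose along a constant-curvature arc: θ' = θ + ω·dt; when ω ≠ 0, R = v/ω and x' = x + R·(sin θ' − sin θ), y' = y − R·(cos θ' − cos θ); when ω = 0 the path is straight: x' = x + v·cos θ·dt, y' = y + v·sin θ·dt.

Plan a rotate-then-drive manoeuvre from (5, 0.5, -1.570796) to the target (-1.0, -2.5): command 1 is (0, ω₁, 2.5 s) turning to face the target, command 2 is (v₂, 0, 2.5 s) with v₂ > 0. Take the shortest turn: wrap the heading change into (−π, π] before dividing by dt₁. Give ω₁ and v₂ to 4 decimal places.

heading to target = atan2(-2.5−0.5, -1−5) = -2.6779
Δθ = wrap(-2.6779 − -1.5708) = -1.1071; ω₁ = Δθ/dt₁ = -0.4429
distance = √((-1−5)² + (-2.5−0.5)²) = 6.7082; v₂ = distance/dt₂ = 2.6833

ω₁ = -0.4429, v₂ = 2.6833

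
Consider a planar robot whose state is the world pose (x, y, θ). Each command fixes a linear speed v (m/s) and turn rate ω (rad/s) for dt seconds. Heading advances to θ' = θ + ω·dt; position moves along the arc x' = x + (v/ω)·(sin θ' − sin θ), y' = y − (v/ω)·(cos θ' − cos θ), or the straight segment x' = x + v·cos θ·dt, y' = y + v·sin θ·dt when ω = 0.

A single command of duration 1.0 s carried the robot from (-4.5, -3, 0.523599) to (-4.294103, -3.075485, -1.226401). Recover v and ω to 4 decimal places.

v = 0.2500, ω = -1.7500

Δθ = -1.226401 − 0.523599 = -1.750000
ω = Δθ/dt = -1.750000/1.0 = -1.7500
R = Δx/(sin θ' − sin θ) = -0.1429
v = R·ω = -0.1429·-1.7500 = 0.2500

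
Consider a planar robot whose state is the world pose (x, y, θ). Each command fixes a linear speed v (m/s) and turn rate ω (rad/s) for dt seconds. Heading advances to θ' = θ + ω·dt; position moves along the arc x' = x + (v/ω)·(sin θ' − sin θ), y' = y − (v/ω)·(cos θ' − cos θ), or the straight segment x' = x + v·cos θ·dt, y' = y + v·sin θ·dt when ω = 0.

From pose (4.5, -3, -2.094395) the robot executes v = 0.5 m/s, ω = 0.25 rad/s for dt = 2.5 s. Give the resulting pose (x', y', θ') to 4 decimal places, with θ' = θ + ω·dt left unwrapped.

θ' = -2.0944 + 0.25·2.5 = -1.4694
R = v/ω = 0.5/0.25 = 2.0000
x' = 4.5 + 2.0000·(sin -1.4694 − sin -2.0944) = 4.2423
y' = -3 − 2.0000·(cos -1.4694 − cos -2.0944) = -4.2025

(4.2423, -4.2025, -1.4694)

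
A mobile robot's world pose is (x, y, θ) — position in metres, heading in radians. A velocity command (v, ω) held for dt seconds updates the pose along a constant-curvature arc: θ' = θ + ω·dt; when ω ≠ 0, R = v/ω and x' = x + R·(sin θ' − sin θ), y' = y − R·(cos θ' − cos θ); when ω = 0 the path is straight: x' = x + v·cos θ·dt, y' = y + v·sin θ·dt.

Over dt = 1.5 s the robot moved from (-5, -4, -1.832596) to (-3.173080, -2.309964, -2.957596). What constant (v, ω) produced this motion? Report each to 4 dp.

v = -1.7500, ω = -0.7500

Δθ = -2.957596 − -1.832596 = -1.125000
ω = Δθ/dt = -1.125000/1.5 = -0.7500
R = Δx/(sin θ' − sin θ) = 2.3333
v = R·ω = 2.3333·-0.7500 = -1.7500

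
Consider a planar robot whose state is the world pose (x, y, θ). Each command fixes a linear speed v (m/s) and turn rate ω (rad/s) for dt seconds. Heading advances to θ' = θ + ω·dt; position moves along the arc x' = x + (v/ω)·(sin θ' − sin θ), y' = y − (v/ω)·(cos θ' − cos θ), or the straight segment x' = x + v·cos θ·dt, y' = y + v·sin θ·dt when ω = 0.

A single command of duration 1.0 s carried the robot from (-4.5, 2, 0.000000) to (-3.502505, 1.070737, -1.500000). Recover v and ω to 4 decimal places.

v = 1.5000, ω = -1.5000

Δθ = -1.500000 − 0.000000 = -1.500000
ω = Δθ/dt = -1.500000/1.0 = -1.5000
R = Δx/(sin θ' − sin θ) = -1.0000
v = R·ω = -1.0000·-1.5000 = 1.5000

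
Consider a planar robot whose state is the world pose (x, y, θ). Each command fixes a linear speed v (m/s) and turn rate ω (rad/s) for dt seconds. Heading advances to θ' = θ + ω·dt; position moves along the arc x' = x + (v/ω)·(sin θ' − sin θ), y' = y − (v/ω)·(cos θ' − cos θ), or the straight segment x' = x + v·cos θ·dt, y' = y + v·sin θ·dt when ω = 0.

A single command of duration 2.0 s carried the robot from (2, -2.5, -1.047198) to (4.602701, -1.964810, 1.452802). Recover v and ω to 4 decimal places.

Δθ = 1.452802 − -1.047198 = 2.500000
ω = Δθ/dt = 2.500000/2.0 = 1.2500
R = Δx/(sin θ' − sin θ) = 1.4000
v = R·ω = 1.4000·1.2500 = 1.7500

v = 1.7500, ω = 1.2500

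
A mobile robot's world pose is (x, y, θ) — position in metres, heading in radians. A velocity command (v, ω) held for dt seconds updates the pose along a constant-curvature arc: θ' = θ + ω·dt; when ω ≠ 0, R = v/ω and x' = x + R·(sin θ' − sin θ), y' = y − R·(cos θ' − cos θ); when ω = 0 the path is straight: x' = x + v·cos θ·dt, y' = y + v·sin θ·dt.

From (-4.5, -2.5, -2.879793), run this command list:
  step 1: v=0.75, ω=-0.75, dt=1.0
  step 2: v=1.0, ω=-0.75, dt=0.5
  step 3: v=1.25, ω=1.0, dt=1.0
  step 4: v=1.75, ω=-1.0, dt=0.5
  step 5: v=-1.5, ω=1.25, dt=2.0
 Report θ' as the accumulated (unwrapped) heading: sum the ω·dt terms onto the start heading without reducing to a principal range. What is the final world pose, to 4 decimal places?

(-6.1573, 0.1825, -1.0048)

step 1: θ'=-3.6298 (R=-1.0000) → pose (-5.2279, -2.4173, -3.6298)
step 2: θ'=-4.0048 (R=-1.3333) → pose (-5.6157, -2.1064, -4.0048)
step 3: θ'=-3.0048 (R=1.2500) → pose (-6.7361, -1.6805, -3.0048)
step 4: θ'=-3.5048 (R=-1.7500) → pose (-7.5965, -1.5827, -3.5048)
step 5: θ'=-1.0048 (R=-1.2000) → pose (-6.1573, 0.1825, -1.0048)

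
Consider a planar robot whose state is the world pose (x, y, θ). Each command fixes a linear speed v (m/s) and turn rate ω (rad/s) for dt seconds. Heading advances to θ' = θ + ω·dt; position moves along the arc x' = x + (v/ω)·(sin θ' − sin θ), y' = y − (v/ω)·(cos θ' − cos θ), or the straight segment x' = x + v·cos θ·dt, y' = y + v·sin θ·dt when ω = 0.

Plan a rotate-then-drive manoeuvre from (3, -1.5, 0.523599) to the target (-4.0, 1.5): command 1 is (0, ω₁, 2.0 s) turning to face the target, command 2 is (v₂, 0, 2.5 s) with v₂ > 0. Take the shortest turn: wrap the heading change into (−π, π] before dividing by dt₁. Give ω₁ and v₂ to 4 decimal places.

heading to target = atan2(1.5−-1.5, -4−3) = 2.7367
Δθ = wrap(2.7367 − 0.5236) = 2.2131; ω₁ = Δθ/dt₁ = 1.1066
distance = √((-4−3)² + (1.5−-1.5)²) = 7.6158; v₂ = distance/dt₂ = 3.0463

ω₁ = 1.1066, v₂ = 3.0463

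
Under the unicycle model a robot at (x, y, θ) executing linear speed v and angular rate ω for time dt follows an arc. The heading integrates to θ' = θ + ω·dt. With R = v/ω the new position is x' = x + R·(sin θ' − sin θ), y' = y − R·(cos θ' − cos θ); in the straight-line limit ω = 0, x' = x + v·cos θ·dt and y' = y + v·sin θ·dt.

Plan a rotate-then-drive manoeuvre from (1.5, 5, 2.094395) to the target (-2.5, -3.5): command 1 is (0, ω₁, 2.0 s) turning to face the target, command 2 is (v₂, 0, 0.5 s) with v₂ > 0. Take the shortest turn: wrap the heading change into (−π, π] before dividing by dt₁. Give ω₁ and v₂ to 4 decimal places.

heading to target = atan2(-3.5−5, -2.5−1.5) = -2.0106
Δθ = wrap(-2.0106 − 2.0944) = 2.1782; ω₁ = Δθ/dt₁ = 1.0891
distance = √((-2.5−1.5)² + (-3.5−5)²) = 9.3941; v₂ = distance/dt₂ = 18.7883

ω₁ = 1.0891, v₂ = 18.7883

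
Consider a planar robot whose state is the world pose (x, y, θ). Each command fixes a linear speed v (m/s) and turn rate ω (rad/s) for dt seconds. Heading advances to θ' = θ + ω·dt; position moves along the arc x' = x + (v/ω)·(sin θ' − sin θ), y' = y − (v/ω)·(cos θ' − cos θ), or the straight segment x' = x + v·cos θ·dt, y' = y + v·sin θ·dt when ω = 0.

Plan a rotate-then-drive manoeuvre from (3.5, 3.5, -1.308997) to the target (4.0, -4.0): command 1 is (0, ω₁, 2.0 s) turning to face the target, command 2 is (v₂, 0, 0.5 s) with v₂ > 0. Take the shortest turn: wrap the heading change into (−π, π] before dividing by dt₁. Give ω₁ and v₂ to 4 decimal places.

ω₁ = -0.0976, v₂ = 15.0333

heading to target = atan2(-4−3.5, 4−3.5) = -1.5042
Δθ = wrap(-1.5042 − -1.3090) = -0.1952; ω₁ = Δθ/dt₁ = -0.0976
distance = √((4−3.5)² + (-4−3.5)²) = 7.5166; v₂ = distance/dt₂ = 15.0333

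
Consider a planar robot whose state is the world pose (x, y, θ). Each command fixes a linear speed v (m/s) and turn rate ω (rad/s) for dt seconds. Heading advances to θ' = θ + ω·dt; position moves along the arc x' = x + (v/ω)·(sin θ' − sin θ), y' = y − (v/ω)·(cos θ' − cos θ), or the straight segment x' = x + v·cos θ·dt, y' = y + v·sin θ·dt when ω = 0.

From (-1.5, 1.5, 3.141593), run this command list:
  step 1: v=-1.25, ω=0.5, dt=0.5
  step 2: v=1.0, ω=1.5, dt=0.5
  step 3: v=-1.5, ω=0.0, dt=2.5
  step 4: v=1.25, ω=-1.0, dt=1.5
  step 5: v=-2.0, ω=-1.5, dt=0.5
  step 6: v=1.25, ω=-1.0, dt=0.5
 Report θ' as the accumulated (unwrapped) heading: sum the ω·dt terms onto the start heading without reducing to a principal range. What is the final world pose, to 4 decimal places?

(-0.3202, 3.8932, 1.3916)

step 1: θ'=3.3916 (R=-2.5000) → pose (-0.8815, 1.5777, 3.3916)
step 2: θ'=4.1416 (R=0.6667) → pose (-1.2775, 1.2920, 4.1416)
step 3: θ'=4.1416 (straight) → pose (0.7486, 4.4475, 4.1416)
step 4: θ'=2.6416 (R=-1.2500) → pose (-0.9025, 4.0259, 2.6416)
step 5: θ'=1.8916 (R=1.3333) → pose (-0.2764, 3.2762, 1.8916)
step 6: θ'=1.3916 (R=-1.2500) → pose (-0.3202, 3.8932, 1.3916)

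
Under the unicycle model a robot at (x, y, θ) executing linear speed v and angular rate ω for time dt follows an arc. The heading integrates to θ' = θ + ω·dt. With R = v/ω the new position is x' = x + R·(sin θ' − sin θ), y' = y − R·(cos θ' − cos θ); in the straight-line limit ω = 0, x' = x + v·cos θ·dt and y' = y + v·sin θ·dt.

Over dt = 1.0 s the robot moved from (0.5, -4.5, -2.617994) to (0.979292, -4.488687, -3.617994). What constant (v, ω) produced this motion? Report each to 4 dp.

v = -0.5000, ω = -1.0000

Δθ = -3.617994 − -2.617994 = -1.000000
ω = Δθ/dt = -1.000000/1.0 = -1.0000
R = Δx/(sin θ' − sin θ) = 0.5000
v = R·ω = 0.5000·-1.0000 = -0.5000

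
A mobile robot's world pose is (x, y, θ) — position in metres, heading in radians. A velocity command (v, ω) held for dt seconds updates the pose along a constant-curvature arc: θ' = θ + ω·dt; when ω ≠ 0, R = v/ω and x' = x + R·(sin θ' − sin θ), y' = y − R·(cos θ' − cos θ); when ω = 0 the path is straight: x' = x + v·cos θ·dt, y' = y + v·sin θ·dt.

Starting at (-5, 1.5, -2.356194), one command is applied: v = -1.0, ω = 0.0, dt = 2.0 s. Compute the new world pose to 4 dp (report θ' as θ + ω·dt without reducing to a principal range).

θ' = -2.3562 + 0.0·2.0 = -2.3562
ω = 0 → straight: x' = -5 + -1.0·cos(-2.3562)·2.0 = -3.5858
y' = 1.5 + -1.0·sin(-2.3562)·2.0 = 2.9142

(-3.5858, 2.9142, -2.3562)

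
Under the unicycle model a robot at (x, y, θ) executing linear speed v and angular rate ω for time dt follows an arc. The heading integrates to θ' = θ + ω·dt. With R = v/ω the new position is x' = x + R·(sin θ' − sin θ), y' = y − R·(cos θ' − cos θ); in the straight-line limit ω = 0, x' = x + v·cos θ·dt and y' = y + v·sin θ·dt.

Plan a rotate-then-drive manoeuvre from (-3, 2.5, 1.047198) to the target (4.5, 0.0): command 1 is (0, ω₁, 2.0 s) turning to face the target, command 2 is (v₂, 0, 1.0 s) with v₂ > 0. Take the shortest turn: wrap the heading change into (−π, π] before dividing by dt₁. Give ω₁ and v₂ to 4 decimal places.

ω₁ = -0.6845, v₂ = 7.9057

heading to target = atan2(0−2.5, 4.5−-3) = -0.3218
Δθ = wrap(-0.3218 − 1.0472) = -1.3689; ω₁ = Δθ/dt₁ = -0.6845
distance = √((4.5−-3)² + (0−2.5)²) = 7.9057; v₂ = distance/dt₂ = 7.9057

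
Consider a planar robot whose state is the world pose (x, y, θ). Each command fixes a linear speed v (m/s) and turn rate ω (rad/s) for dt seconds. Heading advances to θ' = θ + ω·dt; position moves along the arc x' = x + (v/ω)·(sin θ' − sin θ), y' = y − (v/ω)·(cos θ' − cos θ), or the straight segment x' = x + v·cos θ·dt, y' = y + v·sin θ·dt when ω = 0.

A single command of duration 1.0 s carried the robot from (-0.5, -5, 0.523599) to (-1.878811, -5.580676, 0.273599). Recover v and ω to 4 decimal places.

v = -1.5000, ω = -0.2500

Δθ = 0.273599 − 0.523599 = -0.250000
ω = Δθ/dt = -0.250000/1.0 = -0.2500
R = Δx/(sin θ' − sin θ) = 6.0000
v = R·ω = 6.0000·-0.2500 = -1.5000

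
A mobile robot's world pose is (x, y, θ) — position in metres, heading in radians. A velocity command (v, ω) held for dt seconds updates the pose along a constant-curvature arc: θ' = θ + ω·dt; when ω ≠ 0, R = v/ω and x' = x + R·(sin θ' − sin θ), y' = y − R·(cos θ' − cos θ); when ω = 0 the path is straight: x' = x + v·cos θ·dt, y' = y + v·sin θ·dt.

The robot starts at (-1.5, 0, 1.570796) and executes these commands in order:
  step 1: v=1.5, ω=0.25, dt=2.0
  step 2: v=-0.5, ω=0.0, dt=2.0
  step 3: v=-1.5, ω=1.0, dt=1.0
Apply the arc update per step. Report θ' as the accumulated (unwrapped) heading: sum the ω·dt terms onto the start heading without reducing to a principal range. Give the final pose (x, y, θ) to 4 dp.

step 1: θ'=2.0708 (R=6.0000) → pose (-2.2345, 2.8766, 2.0708)
step 2: θ'=2.0708 (straight) → pose (-1.7551, 1.9990, 2.0708)
step 3: θ'=3.0708 (R=-1.5000) → pose (-0.5448, 1.2219, 3.0708)

(-0.5448, 1.2219, 3.0708)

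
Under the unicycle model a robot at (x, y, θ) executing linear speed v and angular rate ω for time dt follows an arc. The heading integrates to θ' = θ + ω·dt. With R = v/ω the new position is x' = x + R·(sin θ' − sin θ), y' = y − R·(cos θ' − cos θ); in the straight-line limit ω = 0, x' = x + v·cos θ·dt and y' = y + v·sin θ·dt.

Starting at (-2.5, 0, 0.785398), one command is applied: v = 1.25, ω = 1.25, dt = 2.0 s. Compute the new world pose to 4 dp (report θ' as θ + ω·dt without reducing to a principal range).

θ' = 0.7854 + 1.25·2.0 = 3.2854
R = v/ω = 1.25/1.25 = 1.0000
x' = -2.5 + 1.0000·(sin 3.2854 − sin 0.7854) = -3.3504
y' = 0 − 1.0000·(cos 3.2854 − cos 0.7854) = 1.6968

(-3.3504, 1.6968, 3.2854)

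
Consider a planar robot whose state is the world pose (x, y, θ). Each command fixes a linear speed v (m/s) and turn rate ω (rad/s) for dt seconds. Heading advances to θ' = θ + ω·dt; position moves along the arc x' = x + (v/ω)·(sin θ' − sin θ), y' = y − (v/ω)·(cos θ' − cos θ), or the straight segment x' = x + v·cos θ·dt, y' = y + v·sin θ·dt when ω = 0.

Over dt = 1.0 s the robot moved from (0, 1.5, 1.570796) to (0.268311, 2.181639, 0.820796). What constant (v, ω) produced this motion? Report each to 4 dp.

Δθ = 0.820796 − 1.570796 = -0.750000
ω = Δθ/dt = -0.750000/1.0 = -0.7500
R = −Δy/(cos θ' − cos θ) = -1.0000
v = R·ω = -1.0000·-0.7500 = 0.7500

v = 0.7500, ω = -0.7500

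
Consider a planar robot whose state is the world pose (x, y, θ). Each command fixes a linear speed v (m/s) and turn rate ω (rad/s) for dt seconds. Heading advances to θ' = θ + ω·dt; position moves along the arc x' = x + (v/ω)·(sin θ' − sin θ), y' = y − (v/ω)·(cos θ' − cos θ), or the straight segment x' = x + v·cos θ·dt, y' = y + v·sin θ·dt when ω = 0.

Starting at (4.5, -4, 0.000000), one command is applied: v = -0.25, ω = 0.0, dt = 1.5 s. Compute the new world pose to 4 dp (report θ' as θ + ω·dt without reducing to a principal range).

θ' = 0.0000 + 0.0·1.5 = 0.0000
ω = 0 → straight: x' = 4.5 + -0.25·cos(0.0000)·1.5 = 4.1250
y' = -4 + -0.25·sin(0.0000)·1.5 = -4.0000

(4.1250, -4.0000, 0.0000)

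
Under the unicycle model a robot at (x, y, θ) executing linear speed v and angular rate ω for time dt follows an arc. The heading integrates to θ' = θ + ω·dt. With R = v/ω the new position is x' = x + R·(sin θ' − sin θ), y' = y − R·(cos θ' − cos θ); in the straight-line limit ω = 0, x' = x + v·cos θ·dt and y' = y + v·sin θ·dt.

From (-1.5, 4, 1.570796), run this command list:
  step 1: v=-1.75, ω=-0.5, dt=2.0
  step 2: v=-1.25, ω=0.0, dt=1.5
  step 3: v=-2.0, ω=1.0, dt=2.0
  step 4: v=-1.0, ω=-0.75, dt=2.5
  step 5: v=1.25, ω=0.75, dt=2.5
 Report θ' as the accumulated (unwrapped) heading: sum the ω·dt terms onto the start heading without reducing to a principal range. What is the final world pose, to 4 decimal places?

step 1: θ'=0.5708 (R=3.5000) → pose (-3.1089, 1.0549, 0.5708)
step 2: θ'=0.5708 (straight) → pose (-4.6867, 0.0418, 0.5708)
step 3: θ'=2.5708 (R=-2.0000) → pose (-4.6867, -3.3241, 2.5708)
step 4: θ'=0.6958 (R=1.3333) → pose (-4.5524, -5.4695, 0.6958)
step 5: θ'=2.5708 (R=1.6667) → pose (-4.7203, -2.7878, 2.5708)

(-4.7203, -2.7878, 2.5708)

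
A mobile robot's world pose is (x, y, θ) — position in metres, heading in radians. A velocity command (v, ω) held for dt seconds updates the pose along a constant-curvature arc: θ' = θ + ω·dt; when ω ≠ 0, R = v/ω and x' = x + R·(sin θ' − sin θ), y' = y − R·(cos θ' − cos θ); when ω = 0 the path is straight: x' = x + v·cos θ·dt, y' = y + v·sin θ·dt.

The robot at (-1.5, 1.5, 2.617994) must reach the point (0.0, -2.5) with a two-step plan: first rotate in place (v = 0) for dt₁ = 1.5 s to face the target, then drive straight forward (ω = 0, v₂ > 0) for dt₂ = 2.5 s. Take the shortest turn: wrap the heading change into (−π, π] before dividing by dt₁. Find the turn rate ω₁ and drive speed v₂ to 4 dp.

heading to target = atan2(-2.5−1.5, 0−-1.5) = -1.2120
Δθ = wrap(-1.2120 − 2.6180) = 2.4532; ω₁ = Δθ/dt₁ = 1.6354
distance = √((0−-1.5)² + (-2.5−1.5)²) = 4.2720; v₂ = distance/dt₂ = 1.7088

ω₁ = 1.6354, v₂ = 1.7088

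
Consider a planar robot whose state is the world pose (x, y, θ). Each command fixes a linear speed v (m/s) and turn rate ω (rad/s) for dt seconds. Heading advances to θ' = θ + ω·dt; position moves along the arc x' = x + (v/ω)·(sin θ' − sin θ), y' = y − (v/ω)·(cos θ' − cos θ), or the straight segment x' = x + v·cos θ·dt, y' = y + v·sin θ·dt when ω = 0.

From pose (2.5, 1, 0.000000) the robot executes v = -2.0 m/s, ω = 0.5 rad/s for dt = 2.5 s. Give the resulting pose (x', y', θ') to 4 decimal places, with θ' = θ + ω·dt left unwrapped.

θ' = 0.0000 + 0.5·2.5 = 1.2500
R = v/ω = -2.0/0.5 = -4.0000
x' = 2.5 + -4.0000·(sin 1.2500 − sin 0.0000) = -1.2959
y' = 1 − -4.0000·(cos 1.2500 − cos 0.0000) = -1.7387

(-1.2959, -1.7387, 1.2500)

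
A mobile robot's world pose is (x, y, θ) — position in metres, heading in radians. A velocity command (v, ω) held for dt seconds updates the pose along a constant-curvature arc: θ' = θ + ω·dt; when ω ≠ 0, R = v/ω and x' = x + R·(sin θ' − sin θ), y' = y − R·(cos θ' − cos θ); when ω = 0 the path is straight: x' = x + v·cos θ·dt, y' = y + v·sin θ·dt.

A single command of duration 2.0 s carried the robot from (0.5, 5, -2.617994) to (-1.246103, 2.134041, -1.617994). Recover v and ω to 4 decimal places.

v = 1.7500, ω = 0.5000

Δθ = -1.617994 − -2.617994 = 1.000000
ω = Δθ/dt = 1.000000/2.0 = 0.5000
R = −Δy/(cos θ' − cos θ) = 3.5000
v = R·ω = 3.5000·0.5000 = 1.7500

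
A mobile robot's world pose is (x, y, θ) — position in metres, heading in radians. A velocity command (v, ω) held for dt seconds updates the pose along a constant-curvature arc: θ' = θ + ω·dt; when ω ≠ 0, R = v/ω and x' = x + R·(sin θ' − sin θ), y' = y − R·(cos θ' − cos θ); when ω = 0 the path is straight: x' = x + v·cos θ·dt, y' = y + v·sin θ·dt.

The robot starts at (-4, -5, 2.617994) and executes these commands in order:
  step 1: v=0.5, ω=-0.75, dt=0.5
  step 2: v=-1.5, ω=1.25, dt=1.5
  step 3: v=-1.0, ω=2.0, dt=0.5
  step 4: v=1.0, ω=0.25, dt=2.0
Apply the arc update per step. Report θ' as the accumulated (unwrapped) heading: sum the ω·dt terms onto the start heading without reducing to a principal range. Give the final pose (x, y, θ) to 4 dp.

(-1.0034, -5.8542, 5.6180)

step 1: θ'=2.2430 (R=-0.6667) → pose (-4.1883, -4.8378, 2.2430)
step 2: θ'=4.1180 (R=-1.2000) → pose (-2.2552, -4.7625, 4.1180)
step 3: θ'=5.1180 (R=-0.5000) → pose (-2.2100, -4.2853, 5.1180)
step 4: θ'=5.6180 (R=4.0000) → pose (-1.0034, -5.8542, 5.6180)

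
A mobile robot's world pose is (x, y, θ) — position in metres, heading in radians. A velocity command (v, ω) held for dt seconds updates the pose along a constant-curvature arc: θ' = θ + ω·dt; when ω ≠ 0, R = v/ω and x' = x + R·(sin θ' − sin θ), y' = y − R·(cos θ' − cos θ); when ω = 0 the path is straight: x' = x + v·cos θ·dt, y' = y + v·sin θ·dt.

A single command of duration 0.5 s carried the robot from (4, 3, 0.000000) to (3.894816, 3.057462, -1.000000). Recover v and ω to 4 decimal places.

Δθ = -1.000000 − 0.000000 = -1.000000
ω = Δθ/dt = -1.000000/0.5 = -2.0000
R = Δx/(sin θ' − sin θ) = 0.1250
v = R·ω = 0.1250·-2.0000 = -0.2500

v = -0.2500, ω = -2.0000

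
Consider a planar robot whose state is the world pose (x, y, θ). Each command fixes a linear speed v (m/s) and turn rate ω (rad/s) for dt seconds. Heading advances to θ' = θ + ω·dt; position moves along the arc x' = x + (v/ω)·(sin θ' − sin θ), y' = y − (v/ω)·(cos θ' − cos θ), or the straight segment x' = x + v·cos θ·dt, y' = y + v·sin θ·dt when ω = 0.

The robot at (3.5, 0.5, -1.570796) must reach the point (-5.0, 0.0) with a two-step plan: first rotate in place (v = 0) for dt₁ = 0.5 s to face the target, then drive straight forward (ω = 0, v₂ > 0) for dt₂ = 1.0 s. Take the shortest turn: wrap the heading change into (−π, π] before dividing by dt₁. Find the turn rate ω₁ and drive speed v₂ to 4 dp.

heading to target = atan2(0−0.5, -5−3.5) = -3.0828
Δθ = wrap(-3.0828 − -1.5708) = -1.5120; ω₁ = Δθ/dt₁ = -3.0241
distance = √((-5−3.5)² + (0−0.5)²) = 8.5147; v₂ = distance/dt₂ = 8.5147

ω₁ = -3.0241, v₂ = 8.5147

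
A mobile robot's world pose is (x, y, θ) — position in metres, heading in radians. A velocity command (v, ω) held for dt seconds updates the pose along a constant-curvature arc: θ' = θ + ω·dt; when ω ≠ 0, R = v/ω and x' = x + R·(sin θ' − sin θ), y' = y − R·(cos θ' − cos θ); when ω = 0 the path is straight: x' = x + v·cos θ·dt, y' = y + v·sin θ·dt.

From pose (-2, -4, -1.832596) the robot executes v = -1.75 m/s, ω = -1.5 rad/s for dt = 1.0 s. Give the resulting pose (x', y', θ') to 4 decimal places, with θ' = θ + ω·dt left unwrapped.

(-0.6516, -3.1565, -3.3326)

θ' = -1.8326 + -1.5·1.0 = -3.3326
R = v/ω = -1.75/-1.5 = 1.1667
x' = -2 + 1.1667·(sin -3.3326 − sin -1.8326) = -0.6516
y' = -4 − 1.1667·(cos -3.3326 − cos -1.8326) = -3.1565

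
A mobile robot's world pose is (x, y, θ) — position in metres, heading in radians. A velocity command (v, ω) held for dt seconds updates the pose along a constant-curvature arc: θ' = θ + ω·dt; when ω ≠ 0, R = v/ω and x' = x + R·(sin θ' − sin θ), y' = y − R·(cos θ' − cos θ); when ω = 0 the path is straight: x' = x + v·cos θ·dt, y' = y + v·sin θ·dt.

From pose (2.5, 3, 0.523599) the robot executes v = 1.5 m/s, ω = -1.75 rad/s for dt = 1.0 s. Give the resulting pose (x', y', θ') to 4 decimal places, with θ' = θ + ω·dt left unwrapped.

θ' = 0.5236 + -1.75·1.0 = -1.2264
R = v/ω = 1.5/-1.75 = -0.8571
x' = 2.5 + -0.8571·(sin -1.2264 − sin 0.5236) = 3.7354
y' = 3 − -0.8571·(cos -1.2264 − cos 0.5236) = 2.5471

(3.7354, 2.5471, -1.2264)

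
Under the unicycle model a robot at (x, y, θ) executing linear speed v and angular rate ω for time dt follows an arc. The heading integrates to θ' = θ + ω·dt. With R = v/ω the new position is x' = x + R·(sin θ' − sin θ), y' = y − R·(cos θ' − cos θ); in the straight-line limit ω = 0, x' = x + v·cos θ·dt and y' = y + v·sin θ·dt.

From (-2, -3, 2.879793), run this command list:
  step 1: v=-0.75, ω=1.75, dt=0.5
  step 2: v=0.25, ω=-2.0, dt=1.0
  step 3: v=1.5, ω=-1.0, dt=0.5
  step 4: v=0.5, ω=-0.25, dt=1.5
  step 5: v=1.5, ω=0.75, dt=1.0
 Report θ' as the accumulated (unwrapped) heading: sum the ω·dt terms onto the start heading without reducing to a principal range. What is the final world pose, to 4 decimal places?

step 1: θ'=3.7548 (R=-0.4286) → pose (-1.6424, -2.9365, 3.7548)
step 2: θ'=1.7548 (R=-0.1250) → pose (-1.8373, -2.8572, 1.7548)
step 3: θ'=1.2548 (R=-1.5000) → pose (-1.7883, -2.1166, 1.2548)
step 4: θ'=0.8798 (R=-2.0000) → pose (-1.4286, -1.4635, 0.8798)
step 5: θ'=1.6298 (R=2.0000) → pose (-0.9733, -0.0709, 1.6298)

(-0.9733, -0.0709, 1.6298)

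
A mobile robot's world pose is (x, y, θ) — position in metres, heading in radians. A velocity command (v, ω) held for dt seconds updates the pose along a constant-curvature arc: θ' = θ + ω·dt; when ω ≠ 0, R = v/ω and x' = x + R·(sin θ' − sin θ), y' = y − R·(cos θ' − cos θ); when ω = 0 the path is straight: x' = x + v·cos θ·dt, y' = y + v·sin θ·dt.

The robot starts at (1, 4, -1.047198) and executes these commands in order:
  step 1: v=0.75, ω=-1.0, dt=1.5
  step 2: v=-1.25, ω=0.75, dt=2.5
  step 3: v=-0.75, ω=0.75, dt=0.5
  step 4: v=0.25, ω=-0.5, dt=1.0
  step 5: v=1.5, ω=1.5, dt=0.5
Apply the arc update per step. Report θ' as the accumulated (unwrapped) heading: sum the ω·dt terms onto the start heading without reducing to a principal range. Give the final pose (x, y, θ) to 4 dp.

step 1: θ'=-2.5472 (R=-0.7500) → pose (0.7705, 3.0036, -2.5472)
step 2: θ'=-0.6722 (R=-1.6667) → pose (0.8750, 5.6885, -0.6722)
step 3: θ'=-0.2972 (R=-1.0000) → pose (0.5451, 5.8622, -0.2972)
step 4: θ'=-0.7972 (R=-0.5000) → pose (0.7564, 5.7335, -0.7972)
step 5: θ'=-0.0472 (R=1.0000) → pose (1.4246, 5.4333, -0.0472)

(1.4246, 5.4333, -0.0472)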